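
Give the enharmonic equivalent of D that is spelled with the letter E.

Plain E sits 2 semitones above D, so on the letter E the same pitch needs a double flat: Ebb.

Ebb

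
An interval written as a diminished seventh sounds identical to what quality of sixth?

major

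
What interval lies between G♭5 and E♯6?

Counting letters G–A–B–C–D–E gives a sixth.
Gb→E# = 11 semitones, 2 wider than the major sixth (9), so doubly augmented.

doubly augmented sixth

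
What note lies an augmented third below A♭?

A third below A lands on the letter F.
An augmented third spans 5 semitones, so Ab moves to pitch class 3. On the letter F that is Fbb.

Fbb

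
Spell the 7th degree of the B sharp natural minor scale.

The B# natural minor scale runs B# C## D# E# F## G# A#.
Degree 7 is A#.

A#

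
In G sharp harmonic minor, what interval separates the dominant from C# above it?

The dominant of G# harmonic minor is D#.
D# up to C#: letters D→C make it a seventh; 10 semitones makes it minor.

minor seventh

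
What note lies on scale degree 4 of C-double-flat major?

Fbb

Degree 4 takes the letter 3 steps above C, which is F.
In major, degree 4 sits 5 semitones above the tonic. Cbb + 5 semitones is pitch class 3, spelled on F as Fbb.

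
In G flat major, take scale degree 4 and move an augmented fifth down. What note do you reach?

Fbb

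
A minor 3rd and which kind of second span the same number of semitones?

A minor third spans 3 semitones.
A second spanning 3 semitones is augmented (the major second is 2).

augmented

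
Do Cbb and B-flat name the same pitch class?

Yes

Cbb is pitch class 10; Bb is pitch class 10.
All spellings map to pitch class 10, so they are enharmonically equivalent.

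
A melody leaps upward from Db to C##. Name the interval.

The letter names run D→C, a span of 6 letter steps, so the interval is some kind of seventh.
Db to C## is 13 semitones. A major seventh is 11, so 13 makes it doubly augmented.

doubly augmented seventh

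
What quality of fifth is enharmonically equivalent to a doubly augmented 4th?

perfect

A doubly augmented fourth spans 7 semitones.
A fifth spanning 7 semitones is perfect (the perfect fifth is 7).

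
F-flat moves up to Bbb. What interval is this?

perfect fourth

The letter names run F→B, a span of 3 letter steps, so the interval is some kind of fourth.
Fb to Bbb is 5 semitones. A perfect fourth is 5, so 5 makes it perfect.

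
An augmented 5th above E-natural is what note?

A fifth above E lands on the letter B.
An augmented fifth spans 8 semitones, so E moves to pitch class 0. On the letter B that is B#.

B#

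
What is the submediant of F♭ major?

Degree 6 takes the letter 5 steps above F, which is D.
In major, degree 6 sits 9 semitones above the tonic. Fb + 9 semitones is pitch class 1, spelled on D as Db.

Db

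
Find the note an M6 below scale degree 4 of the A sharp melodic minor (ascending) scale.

F#

Scale degree 4 of A# melodic minor (ascending) is D#.
A major sixth (9 semitones) below D# lands on the letter F, giving F#.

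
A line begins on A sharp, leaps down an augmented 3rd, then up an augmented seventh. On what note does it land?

An augmented third down from A# is F (letter F, 5 semitones down).
An augmented seventh up from F is E# (letter E, 12 semitones up).

E#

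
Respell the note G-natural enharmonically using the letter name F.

G is pitch class 7. The letter F alone is pitch class 5.
To reach pitch class 7 from F requires an offset of +2 semitones, i.e. double sharp: F##.

F##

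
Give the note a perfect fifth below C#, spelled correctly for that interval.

F#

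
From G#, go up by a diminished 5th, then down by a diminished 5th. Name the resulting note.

G#

A diminished fifth up from G# is D (letter D, 6 semitones up).
A diminished fifth down from D is G# (letter G, 6 semitones down).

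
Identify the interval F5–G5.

major second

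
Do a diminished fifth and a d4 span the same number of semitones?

No

A diminished fifth spans 6 semitones; a diminished fourth spans 4.
The spans differ, so they are not enharmonic equivalents.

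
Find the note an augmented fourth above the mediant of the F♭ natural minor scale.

Db

The mediant of Fb natural minor is Abb.
An augmented fourth (6 semitones) above Abb lands on the letter D, giving Db.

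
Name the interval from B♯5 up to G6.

diminished sixth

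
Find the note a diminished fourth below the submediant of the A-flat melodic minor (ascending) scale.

C#

The submediant of Ab melodic minor (ascending) is F.
A diminished fourth (4 semitones) below F lands on the letter C, giving C#.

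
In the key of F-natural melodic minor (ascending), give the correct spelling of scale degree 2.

G

Degree 2 takes the letter 1 step above F, which is G.
In melodic minor (ascending), degree 2 sits 2 semitones above the tonic. F + 2 semitones is pitch class 7, spelled on G as G.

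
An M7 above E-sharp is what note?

D##

A seventh above E lands on the letter D.
A major seventh spans 11 semitones, so E# moves to pitch class 4. On the letter D that is D##.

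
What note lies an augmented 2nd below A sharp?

A down a major second is G, so the target letter is G.
From A#, an augmented second is 3 semitones down: G.

G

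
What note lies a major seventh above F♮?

F up a major seventh is E, so the target letter is E.
From F, a major seventh is 11 semitones up: E.

E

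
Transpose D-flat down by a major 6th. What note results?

Fb

D down a major sixth is F, so the target letter is F.
From Db, a major sixth is 9 semitones down: Fb.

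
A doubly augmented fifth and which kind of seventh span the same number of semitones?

A doubly augmented fifth spans 9 semitones.
A seventh spanning 9 semitones is diminished (the major seventh is 11).

diminished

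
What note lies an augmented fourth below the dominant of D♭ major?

Ebb

The dominant of Db major is Ab.
An augmented fourth (6 semitones) below Ab lands on the letter E, giving Ebb.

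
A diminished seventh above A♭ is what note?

A seventh above A lands on the letter G.
A diminished seventh spans 9 semitones, so Ab moves to pitch class 5. On the letter G that is Gbb.

Gbb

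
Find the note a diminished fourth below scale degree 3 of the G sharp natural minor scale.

Scale degree 3 of G# natural minor is B.
A diminished fourth (4 semitones) below B lands on the letter F, giving F##.

F##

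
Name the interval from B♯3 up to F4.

Counting letters B–C–D–E–F gives a fifth.
B#→F = 5 semitones, 2 narrower than the perfect fifth (7), so doubly diminished.

doubly diminished fifth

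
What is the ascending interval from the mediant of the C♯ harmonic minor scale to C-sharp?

major sixth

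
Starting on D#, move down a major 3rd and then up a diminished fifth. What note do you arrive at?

A major third down from D# is B (letter B, 4 semitones down).
A diminished fifth up from B is F (letter F, 6 semitones up).

F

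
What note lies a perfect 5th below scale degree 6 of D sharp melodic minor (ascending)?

E#

Scale degree 6 of D# melodic minor (ascending) is B#.
A perfect fifth (7 semitones) below B# lands on the letter E, giving E#.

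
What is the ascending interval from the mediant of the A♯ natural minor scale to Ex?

augmented third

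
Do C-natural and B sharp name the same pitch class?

C is pitch class 0; B# is pitch class 0.
All spellings map to pitch class 0, so they are enharmonically equivalent.

Yes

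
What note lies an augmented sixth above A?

F##

A up a major sixth is F#, so the target letter is F.
From A, an augmented sixth is 10 semitones up: F##.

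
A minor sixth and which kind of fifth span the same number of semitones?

augmented

A minor sixth spans 8 semitones.
A fifth spanning 8 semitones is augmented (the perfect fifth is 7).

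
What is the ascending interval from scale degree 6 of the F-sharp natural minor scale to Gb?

Scale degree 6 of F# natural minor is D.
D up to Gb: letters D→G make it a fourth; 4 semitones makes it diminished.

diminished fourth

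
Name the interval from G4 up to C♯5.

augmented fourth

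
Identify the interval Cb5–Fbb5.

diminished fourth

Counting letters C–D–E–F gives a fourth.
Cb→Fbb = 4 semitones, 1 narrower than the perfect fourth (5), so diminished.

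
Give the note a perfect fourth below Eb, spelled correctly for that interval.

Bb

A fourth below E lands on the letter B.
A perfect fourth spans 5 semitones, so Eb moves to pitch class 10. On the letter B that is Bb.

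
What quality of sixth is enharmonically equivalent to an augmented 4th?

An augmented fourth spans 6 semitones.
A sixth spanning 6 semitones is doubly diminished (the major sixth is 9).

doubly diminished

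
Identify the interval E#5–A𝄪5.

augmented fourth

Counting letters E–F–G–A gives a fourth.
E#→A## = 6 semitones, 1 wider than the perfect fourth (5), so augmented.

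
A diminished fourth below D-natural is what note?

A fourth below D lands on the letter A.
A diminished fourth spans 4 semitones, so D moves to pitch class 10. On the letter A that is A#.

A#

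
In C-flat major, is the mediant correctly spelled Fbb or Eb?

Eb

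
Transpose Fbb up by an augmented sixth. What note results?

F up a major sixth is D, so the target letter is D.
From Fbb, an augmented sixth is 10 semitones up: Db.

Db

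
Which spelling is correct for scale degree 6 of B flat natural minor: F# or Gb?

Each scale degree takes a distinct letter name. Degree 6 of a scale on B must use the letter G.
Gb and F# are enharmonically the same pitch, but only Gb uses the letter G, so it is the correct spelling here.

Gb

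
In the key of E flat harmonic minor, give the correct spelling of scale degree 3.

Degree 3 takes the letter 2 steps above E, which is G.
In harmonic minor, degree 3 sits 3 semitones above the tonic. Eb + 3 semitones is pitch class 6, spelled on G as Gb.

Gb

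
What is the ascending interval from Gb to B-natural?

The letter names run G→B, a span of 2 letter steps, so the interval is some kind of third.
Gb to B is 5 semitones. A major third is 4, so 5 makes it augmented.

augmented third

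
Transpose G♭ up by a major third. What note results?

G up a major third is B, so the target letter is B.
From Gb, a major third is 4 semitones up: Bb.

Bb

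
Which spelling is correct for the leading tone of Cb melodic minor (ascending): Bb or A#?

Bb

Each scale degree takes a distinct letter name. Degree 7 of a scale on C must use the letter B.
Bb and A# are enharmonically the same pitch, but only Bb uses the letter B, so it is the correct spelling here.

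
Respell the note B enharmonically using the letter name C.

Cb

B is pitch class 11. The letter C alone is pitch class 0.
To reach pitch class 11 from C requires an offset of -1 semitone, i.e. flat: Cb.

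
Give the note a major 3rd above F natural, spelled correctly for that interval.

A third above F lands on the letter A.
A major third spans 4 semitones, so F moves to pitch class 9. On the letter A that is A.

A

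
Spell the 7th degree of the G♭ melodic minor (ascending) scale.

F

Degree 7 takes the letter 6 steps above G, which is F.
In melodic minor (ascending), degree 7 sits 11 semitones above the tonic. Gb + 11 semitones is pitch class 5, spelled on F as F.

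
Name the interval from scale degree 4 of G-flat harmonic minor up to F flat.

perfect fourth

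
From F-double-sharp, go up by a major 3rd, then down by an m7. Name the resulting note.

B##

A major third up from F## is A## (letter A, 4 semitones up).
A minor seventh down from A## is B## (letter B, 10 semitones down).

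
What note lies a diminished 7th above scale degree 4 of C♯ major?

Eb

Scale degree 4 of C# major is F#.
A diminished seventh (9 semitones) above F# lands on the letter E, giving Eb.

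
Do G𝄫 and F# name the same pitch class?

No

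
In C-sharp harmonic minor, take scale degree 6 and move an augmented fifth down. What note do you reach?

Db

Scale degree 6 of C# harmonic minor is A.
An augmented fifth (8 semitones) below A lands on the letter D, giving Db.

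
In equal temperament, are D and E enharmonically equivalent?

D is pitch class 2; E is pitch class 4.
The pitch classes differ (2 vs. 4), so they are not enharmonic equivalents.

No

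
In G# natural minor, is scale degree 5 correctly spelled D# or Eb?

Each scale degree takes a distinct letter name. Degree 5 of a scale on G must use the letter D.
D# and Eb are enharmonically the same pitch, but only D# uses the letter D, so it is the correct spelling here.

D#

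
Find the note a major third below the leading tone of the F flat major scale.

Cb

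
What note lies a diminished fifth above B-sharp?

A fifth above B lands on the letter F.
A diminished fifth spans 6 semitones, so B# moves to pitch class 6. On the letter F that is F#.

F#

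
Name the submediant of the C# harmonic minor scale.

A

Degree 6 takes the letter 5 steps above C, which is A.
In harmonic minor, degree 6 sits 8 semitones above the tonic. C# + 8 semitones is pitch class 9, spelled on A as A.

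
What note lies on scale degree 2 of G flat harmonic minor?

Ab

Degree 2 takes the letter 1 step above G, which is A.
In harmonic minor, degree 2 sits 2 semitones above the tonic. Gb + 2 semitones is pitch class 8, spelled on A as Ab.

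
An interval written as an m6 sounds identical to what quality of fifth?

augmented

A minor sixth spans 8 semitones.
A fifth spanning 8 semitones is augmented (the perfect fifth is 7).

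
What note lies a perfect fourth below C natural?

G

A fourth below C lands on the letter G.
A perfect fourth spans 5 semitones, so C moves to pitch class 7. On the letter G that is G.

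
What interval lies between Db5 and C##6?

doubly augmented seventh

The letter names run D→C, a span of 6 letter steps, so the interval is some kind of seventh.
Db to C## is 13 semitones. A major seventh is 11, so 13 makes it doubly augmented.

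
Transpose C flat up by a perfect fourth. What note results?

Fb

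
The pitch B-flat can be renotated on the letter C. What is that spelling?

Plain C sits 2 semitones above Bb, so on the letter C the same pitch needs a double flat: Cbb.

Cbb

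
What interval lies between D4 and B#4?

augmented sixth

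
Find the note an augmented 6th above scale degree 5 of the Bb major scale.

D#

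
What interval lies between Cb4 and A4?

Counting letters C–D–E–F–G–A gives a sixth.
Cb→A = 10 semitones, 1 wider than the major sixth (9), so augmented.

augmented sixth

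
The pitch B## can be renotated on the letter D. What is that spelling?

Plain D sits 1 semitone above B##, so on the letter D the same pitch needs a flat: Db.

Db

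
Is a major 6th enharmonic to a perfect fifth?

A major sixth spans 9 semitones; a perfect fifth spans 7.
The spans differ, so they are not enharmonic equivalents.

No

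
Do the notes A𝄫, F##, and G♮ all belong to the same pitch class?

Yes

Abb = pitch class 7 and F## = pitch class 7 and G = pitch class 7 — the same pitch class, so they are enharmonic equivalents.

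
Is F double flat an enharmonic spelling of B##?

Fbb is pitch class 3; B## is pitch class 1.
The pitch classes differ (3 vs. 1), so they are not enharmonic equivalents.

No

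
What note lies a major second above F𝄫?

Gbb

A second above F lands on the letter G.
A major second spans 2 semitones, so Fbb moves to pitch class 5. On the letter G that is Gbb.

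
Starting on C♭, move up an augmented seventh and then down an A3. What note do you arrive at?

An augmented seventh up from Cb is B (letter B, 12 semitones up).
An augmented third down from B is Gb (letter G, 5 semitones down).

Gb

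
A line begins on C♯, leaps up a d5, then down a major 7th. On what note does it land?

Ab

A diminished fifth up from C# is G (letter G, 6 semitones up).
A major seventh down from G is Ab (letter A, 11 semitones down).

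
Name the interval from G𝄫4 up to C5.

doubly augmented fourth

The letter names run G→C, a span of 3 letter steps, so the interval is some kind of fourth.
Gbb to C is 7 semitones. A perfect fourth is 5, so 7 makes it doubly augmented.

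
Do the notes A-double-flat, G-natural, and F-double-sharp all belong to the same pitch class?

Yes

Abb = pitch class 7 and G = pitch class 7 and F## = pitch class 7 — the same pitch class, so they are enharmonic equivalents.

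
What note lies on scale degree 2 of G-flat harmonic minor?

Degree 2 takes the letter 1 step above G, which is A.
In harmonic minor, degree 2 sits 2 semitones above the tonic. Gb + 2 semitones is pitch class 8, spelled on A as Ab.

Ab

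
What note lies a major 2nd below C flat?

C down a major second is Bb, so the target letter is B.
From Cb, a major second is 2 semitones down: Bbb.

Bbb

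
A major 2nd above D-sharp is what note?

D up a major second is E, so the target letter is E.
From D#, a major second is 2 semitones up: E#.

E#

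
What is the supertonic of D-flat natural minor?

The Db natural minor scale runs Db Eb Fb Gb Ab Bbb Cb.
Degree 2 is Eb.

Eb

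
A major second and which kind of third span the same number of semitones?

A major second spans 2 semitones.
A third spanning 2 semitones is diminished (the major third is 4).

diminished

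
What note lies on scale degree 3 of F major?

Degree 3 takes the letter 2 steps above F, which is A.
In major, degree 3 sits 4 semitones above the tonic. F + 4 semitones is pitch class 9, spelled on A as A.

A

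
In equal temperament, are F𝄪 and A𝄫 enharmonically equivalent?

F## is pitch class 7; Abb is pitch class 7.
All spellings map to pitch class 7, so they are enharmonically equivalent.

Yes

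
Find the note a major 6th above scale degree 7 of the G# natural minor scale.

Scale degree 7 of G# natural minor is F#.
A major sixth (9 semitones) above F# lands on the letter D, giving D#.

D#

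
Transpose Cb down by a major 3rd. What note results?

Abb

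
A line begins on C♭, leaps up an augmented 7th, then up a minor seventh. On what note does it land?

A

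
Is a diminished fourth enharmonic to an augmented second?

A diminished fourth spans 4 semitones; an augmented second spans 3.
The spans differ, so they are not enharmonic equivalents.

No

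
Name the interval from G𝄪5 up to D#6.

diminished fifth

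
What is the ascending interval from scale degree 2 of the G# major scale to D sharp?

Scale degree 2 of G# major is A#.
A# up to D#: letters A→D make it a fourth; 5 semitones makes it perfect.

perfect fourth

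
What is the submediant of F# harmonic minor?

Degree 6 takes the letter 5 steps above F, which is D.
In harmonic minor, degree 6 sits 8 semitones above the tonic. F# + 8 semitones is pitch class 2, spelled on D as D.

D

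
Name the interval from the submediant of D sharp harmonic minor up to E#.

The submediant of D# harmonic minor is B.
B up to E#: letters B→E make it a fourth; 6 semitones makes it augmented.

augmented fourth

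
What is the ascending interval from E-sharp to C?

diminished sixth

The letter names run E→C, a span of 5 letter steps, so the interval is some kind of sixth.
E# to C is 7 semitones. A major sixth is 9, so 7 makes it diminished.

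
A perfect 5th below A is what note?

D

A fifth below A lands on the letter D.
A perfect fifth spans 7 semitones, so A moves to pitch class 2. On the letter D that is D.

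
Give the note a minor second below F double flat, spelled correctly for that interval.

Ebb

A second below F lands on the letter E.
A minor second spans 1 semitone, so Fbb moves to pitch class 2. On the letter E that is Ebb.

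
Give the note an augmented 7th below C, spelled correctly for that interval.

Dbb

A seventh below C lands on the letter D.
An augmented seventh spans 12 semitones, so C moves to pitch class 0. On the letter D that is Dbb.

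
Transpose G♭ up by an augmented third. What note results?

B

A third above G lands on the letter B.
An augmented third spans 5 semitones, so Gb moves to pitch class 11. On the letter B that is B.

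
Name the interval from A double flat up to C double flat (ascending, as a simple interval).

minor third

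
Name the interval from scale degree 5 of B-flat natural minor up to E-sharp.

Scale degree 5 of Bb natural minor is F.
F up to E#: letters F→E make it a seventh; 12 semitones makes it augmented.

augmented seventh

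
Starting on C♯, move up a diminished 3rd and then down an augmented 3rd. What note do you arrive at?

A diminished third up from C# is Eb (letter E, 2 semitones up).
An augmented third down from Eb is Cbb (letter C, 5 semitones down).

Cbb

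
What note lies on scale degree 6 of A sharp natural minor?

F#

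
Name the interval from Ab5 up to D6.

augmented fourth

Counting letters A–B–C–D gives a fourth.
Ab→D = 6 semitones, 1 wider than the perfect fourth (5), so augmented.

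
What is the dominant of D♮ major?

The D major scale runs D E F# G A B C#.
Degree 5 is A.

A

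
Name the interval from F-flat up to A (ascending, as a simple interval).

augmented third

The letter names run F→A, a span of 2 letter steps, so the interval is some kind of third.
Fb to A is 5 semitones. A major third is 4, so 5 makes it augmented.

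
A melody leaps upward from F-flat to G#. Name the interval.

The letter names run F→G, a span of 1 letter step, so the interval is some kind of second.
Fb to G# is 4 semitones. A major second is 2, so 4 makes it doubly augmented.

doubly augmented second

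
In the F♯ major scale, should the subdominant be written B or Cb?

Each scale degree takes a distinct letter name. Degree 4 of a scale on F must use the letter B.
B and Cb are enharmonically the same pitch, but only B uses the letter B, so it is the correct spelling here.

B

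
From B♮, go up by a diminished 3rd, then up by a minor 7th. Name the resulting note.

A diminished third up from B is Db (letter D, 2 semitones up).
A minor seventh up from Db is Cb (letter C, 10 semitones up).

Cb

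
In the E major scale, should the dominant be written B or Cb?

B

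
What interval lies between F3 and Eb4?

Counting letters F–G–A–B–C–D–E gives a seventh.
F→Eb = 10 semitones, 1 narrower than the major seventh (11), so minor.

minor seventh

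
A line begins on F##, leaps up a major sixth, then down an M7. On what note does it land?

A major sixth up from F## is D## (letter D, 9 semitones up).
A major seventh down from D## is E# (letter E, 11 semitones down).

E#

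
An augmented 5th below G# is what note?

C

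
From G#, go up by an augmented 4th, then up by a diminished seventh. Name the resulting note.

An augmented fourth up from G# is C## (letter C, 6 semitones up).
A diminished seventh up from C## is B (letter B, 9 semitones up).

B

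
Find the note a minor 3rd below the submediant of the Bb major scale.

The submediant of Bb major is G.
A minor third (3 semitones) below G lands on the letter E, giving E.

E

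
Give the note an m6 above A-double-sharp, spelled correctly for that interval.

F##

A up a major sixth is F#, so the target letter is F.
From A##, a minor sixth is 8 semitones up: F##.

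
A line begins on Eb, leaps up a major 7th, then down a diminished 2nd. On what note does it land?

A major seventh up from Eb is D (letter D, 11 semitones up).
A diminished second down from D is C## (letter C, 0 semitones down).

C##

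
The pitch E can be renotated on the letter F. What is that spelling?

Fb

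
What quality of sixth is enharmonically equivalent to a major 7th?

A major seventh spans 11 semitones.
A sixth spanning 11 semitones is doubly augmented (the major sixth is 9).

doubly augmented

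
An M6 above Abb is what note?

Fb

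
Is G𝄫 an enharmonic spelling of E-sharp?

Yes

Gbb = pitch class 5 and E# = pitch class 5 — the same pitch class, so they are enharmonic equivalents.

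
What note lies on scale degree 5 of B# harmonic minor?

The B# harmonic minor scale runs B# C## D# E# F## G# A##.
Degree 5 is F##.

F##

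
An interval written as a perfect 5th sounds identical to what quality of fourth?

doubly augmented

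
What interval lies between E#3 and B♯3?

perfect fifth

The letter names run E→B, a span of 4 letter steps, so the interval is some kind of fifth.
E# to B# is 7 semitones. A perfect fifth is 7, so 7 makes it perfect.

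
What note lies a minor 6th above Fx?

D#

A sixth above F lands on the letter D.
A minor sixth spans 8 semitones, so F## moves to pitch class 3. On the letter D that is D#.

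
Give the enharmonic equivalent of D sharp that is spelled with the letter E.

D# is pitch class 3. The letter E alone is pitch class 4.
To reach pitch class 3 from E requires an offset of -1 semitone, i.e. flat: Eb.

Eb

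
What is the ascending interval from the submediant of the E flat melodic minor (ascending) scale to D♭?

minor second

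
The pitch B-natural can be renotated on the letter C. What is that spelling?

Plain C sits 1 semitone above B, so on the letter C the same pitch needs a flat: Cb.

Cb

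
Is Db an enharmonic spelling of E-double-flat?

Db is pitch class 1; Ebb is pitch class 2.
The pitch classes differ (1 vs. 2), so they are not enharmonic equivalents.

No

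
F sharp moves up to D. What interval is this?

minor sixth

The letter names run F→D, a span of 5 letter steps, so the interval is some kind of sixth.
F# to D is 8 semitones. A major sixth is 9, so 8 makes it minor.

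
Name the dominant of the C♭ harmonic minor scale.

The Cb harmonic minor scale runs Cb Db Ebb Fb Gb Abb Bb.
Degree 5 is Gb.

Gb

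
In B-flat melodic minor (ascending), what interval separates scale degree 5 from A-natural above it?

Scale degree 5 of Bb melodic minor (ascending) is F.
F up to A: letters F→A make it a third; 4 semitones makes it major.

major third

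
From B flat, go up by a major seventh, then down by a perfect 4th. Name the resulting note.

E

A major seventh up from Bb is A (letter A, 11 semitones up).
A perfect fourth down from A is E (letter E, 5 semitones down).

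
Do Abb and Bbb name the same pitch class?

Abb is pitch class 7; Bbb is pitch class 9.
The pitch classes differ (7 vs. 9), so they are not enharmonic equivalents.

No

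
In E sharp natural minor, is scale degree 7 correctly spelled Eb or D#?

D#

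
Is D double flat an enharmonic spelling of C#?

No

Dbb is pitch class 0; C# is pitch class 1.
The pitch classes differ (0 vs. 1), so they are not enharmonic equivalents.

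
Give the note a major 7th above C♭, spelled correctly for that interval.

C up a major seventh is B, so the target letter is B.
From Cb, a major seventh is 11 semitones up: Bb.

Bb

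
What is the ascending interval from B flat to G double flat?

diminished sixth

Counting letters B–C–D–E–F–G gives a sixth.
Bb→Gbb = 7 semitones, 2 narrower than the major sixth (9), so diminished.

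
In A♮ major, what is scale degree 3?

C#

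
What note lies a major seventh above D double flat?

D up a major seventh is C#, so the target letter is C.
From Dbb, a major seventh is 11 semitones up: Cb.

Cb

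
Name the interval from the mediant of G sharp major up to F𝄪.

The mediant of G# major is B#.
B# up to F##: letters B→F make it a fifth; 7 semitones makes it perfect.

perfect fifth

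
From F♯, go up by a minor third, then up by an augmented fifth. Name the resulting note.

E#

A minor third up from F# is A (letter A, 3 semitones up).
An augmented fifth up from A is E# (letter E, 8 semitones up).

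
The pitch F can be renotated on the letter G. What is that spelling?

F is pitch class 5. The letter G alone is pitch class 7.
To reach pitch class 5 from G requires an offset of -2 semitones, i.e. double flat: Gbb.

Gbb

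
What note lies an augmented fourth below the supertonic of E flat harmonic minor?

Cb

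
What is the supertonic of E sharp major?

F##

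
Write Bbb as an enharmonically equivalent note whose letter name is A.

A

Plain A sits at the same pitch as Bbb, so on the letter A the same pitch needs a natural: A.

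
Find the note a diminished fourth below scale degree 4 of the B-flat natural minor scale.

Scale degree 4 of Bb natural minor is Eb.
A diminished fourth (4 semitones) below Eb lands on the letter B, giving B.

B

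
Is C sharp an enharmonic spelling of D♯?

C# is pitch class 1; D# is pitch class 3.
The pitch classes differ (1 vs. 3), so they are not enharmonic equivalents.

No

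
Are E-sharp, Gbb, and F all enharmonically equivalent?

E# = pitch class 5 and Gbb = pitch class 5 and F = pitch class 5 — the same pitch class, so they are enharmonic equivalents.

Yes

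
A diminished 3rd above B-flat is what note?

Dbb

A third above B lands on the letter D.
A diminished third spans 2 semitones, so Bb moves to pitch class 0. On the letter D that is Dbb.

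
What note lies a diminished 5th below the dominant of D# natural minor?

D##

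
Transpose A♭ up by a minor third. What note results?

A up a major third is C#, so the target letter is C.
From Ab, a minor third is 3 semitones up: Cb.

Cb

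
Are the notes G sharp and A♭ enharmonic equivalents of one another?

G# = pitch class 8 and Ab = pitch class 8 — the same pitch class, so they are enharmonic equivalents.

Yes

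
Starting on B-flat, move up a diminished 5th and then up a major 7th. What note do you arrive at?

A diminished fifth up from Bb is Fb (letter F, 6 semitones up).
A major seventh up from Fb is Eb (letter E, 11 semitones up).

Eb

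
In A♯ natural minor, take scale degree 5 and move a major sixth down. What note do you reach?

G#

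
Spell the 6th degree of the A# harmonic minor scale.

F#

Degree 6 takes the letter 5 steps above A, which is F.
In harmonic minor, degree 6 sits 8 semitones above the tonic. A# + 8 semitones is pitch class 6, spelled on F as F#.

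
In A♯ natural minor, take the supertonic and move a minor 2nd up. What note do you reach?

The supertonic of A# natural minor is B#.
A minor second (1 semitone) above B# lands on the letter C, giving C#.

C#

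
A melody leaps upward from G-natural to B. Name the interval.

major third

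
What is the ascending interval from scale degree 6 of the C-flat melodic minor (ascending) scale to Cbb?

diminished third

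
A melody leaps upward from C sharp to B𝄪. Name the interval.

augmented seventh

The letter names run C→B, a span of 6 letter steps, so the interval is some kind of seventh.
C# to B## is 12 semitones. A major seventh is 11, so 12 makes it augmented.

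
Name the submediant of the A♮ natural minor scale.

F

The A natural minor scale runs A B C D E F G.
Degree 6 is F.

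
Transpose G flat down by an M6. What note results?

Bbb

A sixth below G lands on the letter B.
A major sixth spans 9 semitones, so Gb moves to pitch class 9. On the letter B that is Bbb.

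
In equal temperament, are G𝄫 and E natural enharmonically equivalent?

Gbb is pitch class 5; E is pitch class 4.
The pitch classes differ (5 vs. 4), so they are not enharmonic equivalents.

No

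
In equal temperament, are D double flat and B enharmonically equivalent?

No

Two spellings are enharmonically equivalent only if they share a pitch class.
Here Dbb → 0, B → 11; 0 ≠ 11, so they are not.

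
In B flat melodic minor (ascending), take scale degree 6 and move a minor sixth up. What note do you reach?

Eb

Scale degree 6 of Bb melodic minor (ascending) is G.
A minor sixth (8 semitones) above G lands on the letter E, giving Eb.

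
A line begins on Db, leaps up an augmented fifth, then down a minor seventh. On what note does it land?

B

An augmented fifth up from Db is A (letter A, 8 semitones up).
A minor seventh down from A is B (letter B, 10 semitones down).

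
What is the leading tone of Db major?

C

The Db major scale runs Db Eb F Gb Ab Bb C.
Degree 7 is C.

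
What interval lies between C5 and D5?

The letter names run C→D, a span of 1 letter step, so the interval is some kind of second.
C to D is 2 semitones. A major second is 2, so 2 makes it major.

major second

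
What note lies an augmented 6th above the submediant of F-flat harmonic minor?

Bb

The submediant of Fb harmonic minor is Dbb.
An augmented sixth (10 semitones) above Dbb lands on the letter B, giving Bb.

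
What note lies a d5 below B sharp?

B down a perfect fifth is E, so the target letter is E.
From B#, a diminished fifth is 6 semitones down: E##.

E##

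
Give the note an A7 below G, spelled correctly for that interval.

Abb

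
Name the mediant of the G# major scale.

The G# major scale runs G# A# B# C# D# E# F##.
Degree 3 is B#.

B#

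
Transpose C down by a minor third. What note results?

A

C down a major third is Ab, so the target letter is A.
From C, a minor third is 3 semitones down: A.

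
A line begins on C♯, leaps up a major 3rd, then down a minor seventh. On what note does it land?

F##

A major third up from C# is E# (letter E, 4 semitones up).
A minor seventh down from E# is F## (letter F, 10 semitones down).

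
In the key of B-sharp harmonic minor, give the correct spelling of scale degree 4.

E#

Degree 4 takes the letter 3 steps above B, which is E.
In harmonic minor, degree 4 sits 5 semitones above the tonic. B# + 5 semitones is pitch class 5, spelled on E as E#.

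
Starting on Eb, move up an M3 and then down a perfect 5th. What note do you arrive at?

C

A major third up from Eb is G (letter G, 4 semitones up).
A perfect fifth down from G is C (letter C, 7 semitones down).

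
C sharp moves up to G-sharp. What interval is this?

perfect fifth

Counting letters C–D–E–F–G gives a fifth.
C#→G# = 7 semitones, exactly the perfect fifth.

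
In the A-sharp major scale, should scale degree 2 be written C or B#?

Each scale degree takes a distinct letter name. Degree 2 of a scale on A must use the letter B.
B# and C are enharmonically the same pitch, but only B# uses the letter B, so it is the correct spelling here.

B#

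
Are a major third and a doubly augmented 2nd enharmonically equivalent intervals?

Yes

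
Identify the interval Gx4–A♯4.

The letter names run G→A, a span of 1 letter step, so the interval is some kind of second.
G## to A# is 1 semitone. A major second is 2, so 1 makes it minor.

minor second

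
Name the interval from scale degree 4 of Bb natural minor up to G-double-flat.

Scale degree 4 of Bb natural minor is Eb.
Eb up to Gbb: letters E→G make it a third; 2 semitones makes it diminished.

diminished third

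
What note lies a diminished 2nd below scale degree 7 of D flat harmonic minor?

Scale degree 7 of Db harmonic minor is C.
A diminished second (0 semitones) below C lands on the letter B, giving B#.

B#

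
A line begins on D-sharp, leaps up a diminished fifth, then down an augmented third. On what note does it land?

Fb

A diminished fifth up from D# is A (letter A, 6 semitones up).
An augmented third down from A is Fb (letter F, 5 semitones down).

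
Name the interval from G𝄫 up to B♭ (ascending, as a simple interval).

augmented third

The letter names run G→B, a span of 2 letter steps, so the interval is some kind of third.
Gbb to Bb is 5 semitones. A major third is 4, so 5 makes it augmented.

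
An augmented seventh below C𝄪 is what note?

A seventh below C lands on the letter D.
An augmented seventh spans 12 semitones, so C## moves to pitch class 2. On the letter D that is D.

D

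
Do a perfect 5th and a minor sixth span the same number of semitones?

No

A perfect fifth spans 7 semitones; a minor sixth spans 8.
The spans differ, so they are not enharmonic equivalents.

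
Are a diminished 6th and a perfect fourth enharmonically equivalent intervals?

A diminished sixth spans 7 semitones; a perfect fourth spans 5.
The spans differ, so they are not enharmonic equivalents.

No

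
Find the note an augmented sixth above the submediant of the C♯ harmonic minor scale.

F##

The submediant of C# harmonic minor is A.
An augmented sixth (10 semitones) above A lands on the letter F, giving F##.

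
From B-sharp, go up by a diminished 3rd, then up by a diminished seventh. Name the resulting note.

A diminished third up from B# is D (letter D, 2 semitones up).
A diminished seventh up from D is Cb (letter C, 9 semitones up).

Cb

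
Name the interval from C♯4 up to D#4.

major second

The letter names run C→D, a span of 1 letter step, so the interval is some kind of second.
C# to D# is 2 semitones. A major second is 2, so 2 makes it major.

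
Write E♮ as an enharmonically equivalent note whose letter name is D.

E is pitch class 4. The letter D alone is pitch class 2.
To reach pitch class 4 from D requires an offset of +2 semitones, i.e. double sharp: D##.

D##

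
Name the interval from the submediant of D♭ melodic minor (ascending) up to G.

The submediant of Db melodic minor (ascending) is Bb.
Bb up to G: letters B→G make it a sixth; 9 semitones makes it major.

major sixth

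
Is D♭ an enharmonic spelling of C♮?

Db is pitch class 1; C is pitch class 0.
The pitch classes differ (1 vs. 0), so they are not enharmonic equivalents.

No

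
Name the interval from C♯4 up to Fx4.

augmented fourth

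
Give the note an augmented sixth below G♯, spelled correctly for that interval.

A sixth below G lands on the letter B.
An augmented sixth spans 10 semitones, so G# moves to pitch class 10. On the letter B that is Bb.

Bb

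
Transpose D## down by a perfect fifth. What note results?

D down a perfect fifth is G, so the target letter is G.
From D##, a perfect fifth is 7 semitones down: G##.

G##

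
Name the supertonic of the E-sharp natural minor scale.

F##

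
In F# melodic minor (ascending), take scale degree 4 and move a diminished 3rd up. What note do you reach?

Scale degree 4 of F# melodic minor (ascending) is B.
A diminished third (2 semitones) above B lands on the letter D, giving Db.

Db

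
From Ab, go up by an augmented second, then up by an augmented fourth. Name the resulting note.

E#

An augmented second up from Ab is B (letter B, 3 semitones up).
An augmented fourth up from B is E# (letter E, 6 semitones up).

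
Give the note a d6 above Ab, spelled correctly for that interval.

A up a major sixth is F#, so the target letter is F.
From Ab, a diminished sixth is 7 semitones up: Fbb.

Fbb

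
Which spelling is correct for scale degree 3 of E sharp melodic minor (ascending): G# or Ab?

Each scale degree takes a distinct letter name. Degree 3 of a scale on E must use the letter G.
G# and Ab are enharmonically the same pitch, but only G# uses the letter G, so it is the correct spelling here.

G#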